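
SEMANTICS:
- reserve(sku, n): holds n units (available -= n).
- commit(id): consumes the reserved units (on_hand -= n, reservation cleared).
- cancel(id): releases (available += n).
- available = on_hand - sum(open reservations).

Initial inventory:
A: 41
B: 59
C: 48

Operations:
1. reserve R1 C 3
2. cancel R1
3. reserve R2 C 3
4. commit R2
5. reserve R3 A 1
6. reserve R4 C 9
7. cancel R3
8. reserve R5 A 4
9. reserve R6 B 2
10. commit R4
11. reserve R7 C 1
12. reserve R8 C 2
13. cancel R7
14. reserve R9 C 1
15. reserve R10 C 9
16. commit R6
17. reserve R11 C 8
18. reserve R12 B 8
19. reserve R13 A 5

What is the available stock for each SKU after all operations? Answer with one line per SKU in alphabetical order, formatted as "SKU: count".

Answer: A: 32
B: 49
C: 16

Derivation:
Step 1: reserve R1 C 3 -> on_hand[A=41 B=59 C=48] avail[A=41 B=59 C=45] open={R1}
Step 2: cancel R1 -> on_hand[A=41 B=59 C=48] avail[A=41 B=59 C=48] open={}
Step 3: reserve R2 C 3 -> on_hand[A=41 B=59 C=48] avail[A=41 B=59 C=45] open={R2}
Step 4: commit R2 -> on_hand[A=41 B=59 C=45] avail[A=41 B=59 C=45] open={}
Step 5: reserve R3 A 1 -> on_hand[A=41 B=59 C=45] avail[A=40 B=59 C=45] open={R3}
Step 6: reserve R4 C 9 -> on_hand[A=41 B=59 C=45] avail[A=40 B=59 C=36] open={R3,R4}
Step 7: cancel R3 -> on_hand[A=41 B=59 C=45] avail[A=41 B=59 C=36] open={R4}
Step 8: reserve R5 A 4 -> on_hand[A=41 B=59 C=45] avail[A=37 B=59 C=36] open={R4,R5}
Step 9: reserve R6 B 2 -> on_hand[A=41 B=59 C=45] avail[A=37 B=57 C=36] open={R4,R5,R6}
Step 10: commit R4 -> on_hand[A=41 B=59 C=36] avail[A=37 B=57 C=36] open={R5,R6}
Step 11: reserve R7 C 1 -> on_hand[A=41 B=59 C=36] avail[A=37 B=57 C=35] open={R5,R6,R7}
Step 12: reserve R8 C 2 -> on_hand[A=41 B=59 C=36] avail[A=37 B=57 C=33] open={R5,R6,R7,R8}
Step 13: cancel R7 -> on_hand[A=41 B=59 C=36] avail[A=37 B=57 C=34] open={R5,R6,R8}
Step 14: reserve R9 C 1 -> on_hand[A=41 B=59 C=36] avail[A=37 B=57 C=33] open={R5,R6,R8,R9}
Step 15: reserve R10 C 9 -> on_hand[A=41 B=59 C=36] avail[A=37 B=57 C=24] open={R10,R5,R6,R8,R9}
Step 16: commit R6 -> on_hand[A=41 B=57 C=36] avail[A=37 B=57 C=24] open={R10,R5,R8,R9}
Step 17: reserve R11 C 8 -> on_hand[A=41 B=57 C=36] avail[A=37 B=57 C=16] open={R10,R11,R5,R8,R9}
Step 18: reserve R12 B 8 -> on_hand[A=41 B=57 C=36] avail[A=37 B=49 C=16] open={R10,R11,R12,R5,R8,R9}
Step 19: reserve R13 A 5 -> on_hand[A=41 B=57 C=36] avail[A=32 B=49 C=16] open={R10,R11,R12,R13,R5,R8,R9}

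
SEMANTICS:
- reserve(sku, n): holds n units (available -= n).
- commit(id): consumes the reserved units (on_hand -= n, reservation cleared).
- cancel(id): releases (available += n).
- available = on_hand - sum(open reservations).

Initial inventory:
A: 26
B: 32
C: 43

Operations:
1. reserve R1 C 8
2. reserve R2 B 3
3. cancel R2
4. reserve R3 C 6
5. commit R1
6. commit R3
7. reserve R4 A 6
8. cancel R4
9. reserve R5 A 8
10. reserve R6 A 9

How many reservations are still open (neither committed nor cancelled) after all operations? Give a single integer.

Step 1: reserve R1 C 8 -> on_hand[A=26 B=32 C=43] avail[A=26 B=32 C=35] open={R1}
Step 2: reserve R2 B 3 -> on_hand[A=26 B=32 C=43] avail[A=26 B=29 C=35] open={R1,R2}
Step 3: cancel R2 -> on_hand[A=26 B=32 C=43] avail[A=26 B=32 C=35] open={R1}
Step 4: reserve R3 C 6 -> on_hand[A=26 B=32 C=43] avail[A=26 B=32 C=29] open={R1,R3}
Step 5: commit R1 -> on_hand[A=26 B=32 C=35] avail[A=26 B=32 C=29] open={R3}
Step 6: commit R3 -> on_hand[A=26 B=32 C=29] avail[A=26 B=32 C=29] open={}
Step 7: reserve R4 A 6 -> on_hand[A=26 B=32 C=29] avail[A=20 B=32 C=29] open={R4}
Step 8: cancel R4 -> on_hand[A=26 B=32 C=29] avail[A=26 B=32 C=29] open={}
Step 9: reserve R5 A 8 -> on_hand[A=26 B=32 C=29] avail[A=18 B=32 C=29] open={R5}
Step 10: reserve R6 A 9 -> on_hand[A=26 B=32 C=29] avail[A=9 B=32 C=29] open={R5,R6}
Open reservations: ['R5', 'R6'] -> 2

Answer: 2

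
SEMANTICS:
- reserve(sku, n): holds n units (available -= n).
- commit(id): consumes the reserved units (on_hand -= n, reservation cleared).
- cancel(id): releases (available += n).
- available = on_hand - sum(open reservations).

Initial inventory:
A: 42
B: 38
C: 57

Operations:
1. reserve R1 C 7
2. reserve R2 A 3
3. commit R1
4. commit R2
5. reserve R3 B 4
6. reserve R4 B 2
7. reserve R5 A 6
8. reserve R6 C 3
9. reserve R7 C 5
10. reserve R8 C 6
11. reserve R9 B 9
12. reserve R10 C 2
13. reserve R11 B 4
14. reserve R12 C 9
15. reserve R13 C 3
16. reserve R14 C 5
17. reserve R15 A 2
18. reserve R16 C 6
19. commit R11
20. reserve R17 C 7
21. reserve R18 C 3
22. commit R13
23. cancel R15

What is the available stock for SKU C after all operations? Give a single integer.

Step 1: reserve R1 C 7 -> on_hand[A=42 B=38 C=57] avail[A=42 B=38 C=50] open={R1}
Step 2: reserve R2 A 3 -> on_hand[A=42 B=38 C=57] avail[A=39 B=38 C=50] open={R1,R2}
Step 3: commit R1 -> on_hand[A=42 B=38 C=50] avail[A=39 B=38 C=50] open={R2}
Step 4: commit R2 -> on_hand[A=39 B=38 C=50] avail[A=39 B=38 C=50] open={}
Step 5: reserve R3 B 4 -> on_hand[A=39 B=38 C=50] avail[A=39 B=34 C=50] open={R3}
Step 6: reserve R4 B 2 -> on_hand[A=39 B=38 C=50] avail[A=39 B=32 C=50] open={R3,R4}
Step 7: reserve R5 A 6 -> on_hand[A=39 B=38 C=50] avail[A=33 B=32 C=50] open={R3,R4,R5}
Step 8: reserve R6 C 3 -> on_hand[A=39 B=38 C=50] avail[A=33 B=32 C=47] open={R3,R4,R5,R6}
Step 9: reserve R7 C 5 -> on_hand[A=39 B=38 C=50] avail[A=33 B=32 C=42] open={R3,R4,R5,R6,R7}
Step 10: reserve R8 C 6 -> on_hand[A=39 B=38 C=50] avail[A=33 B=32 C=36] open={R3,R4,R5,R6,R7,R8}
Step 11: reserve R9 B 9 -> on_hand[A=39 B=38 C=50] avail[A=33 B=23 C=36] open={R3,R4,R5,R6,R7,R8,R9}
Step 12: reserve R10 C 2 -> on_hand[A=39 B=38 C=50] avail[A=33 B=23 C=34] open={R10,R3,R4,R5,R6,R7,R8,R9}
Step 13: reserve R11 B 4 -> on_hand[A=39 B=38 C=50] avail[A=33 B=19 C=34] open={R10,R11,R3,R4,R5,R6,R7,R8,R9}
Step 14: reserve R12 C 9 -> on_hand[A=39 B=38 C=50] avail[A=33 B=19 C=25] open={R10,R11,R12,R3,R4,R5,R6,R7,R8,R9}
Step 15: reserve R13 C 3 -> on_hand[A=39 B=38 C=50] avail[A=33 B=19 C=22] open={R10,R11,R12,R13,R3,R4,R5,R6,R7,R8,R9}
Step 16: reserve R14 C 5 -> on_hand[A=39 B=38 C=50] avail[A=33 B=19 C=17] open={R10,R11,R12,R13,R14,R3,R4,R5,R6,R7,R8,R9}
Step 17: reserve R15 A 2 -> on_hand[A=39 B=38 C=50] avail[A=31 B=19 C=17] open={R10,R11,R12,R13,R14,R15,R3,R4,R5,R6,R7,R8,R9}
Step 18: reserve R16 C 6 -> on_hand[A=39 B=38 C=50] avail[A=31 B=19 C=11] open={R10,R11,R12,R13,R14,R15,R16,R3,R4,R5,R6,R7,R8,R9}
Step 19: commit R11 -> on_hand[A=39 B=34 C=50] avail[A=31 B=19 C=11] open={R10,R12,R13,R14,R15,R16,R3,R4,R5,R6,R7,R8,R9}
Step 20: reserve R17 C 7 -> on_hand[A=39 B=34 C=50] avail[A=31 B=19 C=4] open={R10,R12,R13,R14,R15,R16,R17,R3,R4,R5,R6,R7,R8,R9}
Step 21: reserve R18 C 3 -> on_hand[A=39 B=34 C=50] avail[A=31 B=19 C=1] open={R10,R12,R13,R14,R15,R16,R17,R18,R3,R4,R5,R6,R7,R8,R9}
Step 22: commit R13 -> on_hand[A=39 B=34 C=47] avail[A=31 B=19 C=1] open={R10,R12,R14,R15,R16,R17,R18,R3,R4,R5,R6,R7,R8,R9}
Step 23: cancel R15 -> on_hand[A=39 B=34 C=47] avail[A=33 B=19 C=1] open={R10,R12,R14,R16,R17,R18,R3,R4,R5,R6,R7,R8,R9}
Final available[C] = 1

Answer: 1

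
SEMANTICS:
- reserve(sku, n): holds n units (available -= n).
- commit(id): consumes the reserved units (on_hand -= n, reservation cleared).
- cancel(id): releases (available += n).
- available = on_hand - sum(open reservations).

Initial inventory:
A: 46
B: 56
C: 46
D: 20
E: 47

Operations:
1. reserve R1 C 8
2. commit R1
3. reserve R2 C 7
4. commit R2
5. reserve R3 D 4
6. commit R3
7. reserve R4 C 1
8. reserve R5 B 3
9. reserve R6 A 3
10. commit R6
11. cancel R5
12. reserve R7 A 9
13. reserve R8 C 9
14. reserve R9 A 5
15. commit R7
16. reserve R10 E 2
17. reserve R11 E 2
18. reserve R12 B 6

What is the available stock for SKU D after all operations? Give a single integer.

Step 1: reserve R1 C 8 -> on_hand[A=46 B=56 C=46 D=20 E=47] avail[A=46 B=56 C=38 D=20 E=47] open={R1}
Step 2: commit R1 -> on_hand[A=46 B=56 C=38 D=20 E=47] avail[A=46 B=56 C=38 D=20 E=47] open={}
Step 3: reserve R2 C 7 -> on_hand[A=46 B=56 C=38 D=20 E=47] avail[A=46 B=56 C=31 D=20 E=47] open={R2}
Step 4: commit R2 -> on_hand[A=46 B=56 C=31 D=20 E=47] avail[A=46 B=56 C=31 D=20 E=47] open={}
Step 5: reserve R3 D 4 -> on_hand[A=46 B=56 C=31 D=20 E=47] avail[A=46 B=56 C=31 D=16 E=47] open={R3}
Step 6: commit R3 -> on_hand[A=46 B=56 C=31 D=16 E=47] avail[A=46 B=56 C=31 D=16 E=47] open={}
Step 7: reserve R4 C 1 -> on_hand[A=46 B=56 C=31 D=16 E=47] avail[A=46 B=56 C=30 D=16 E=47] open={R4}
Step 8: reserve R5 B 3 -> on_hand[A=46 B=56 C=31 D=16 E=47] avail[A=46 B=53 C=30 D=16 E=47] open={R4,R5}
Step 9: reserve R6 A 3 -> on_hand[A=46 B=56 C=31 D=16 E=47] avail[A=43 B=53 C=30 D=16 E=47] open={R4,R5,R6}
Step 10: commit R6 -> on_hand[A=43 B=56 C=31 D=16 E=47] avail[A=43 B=53 C=30 D=16 E=47] open={R4,R5}
Step 11: cancel R5 -> on_hand[A=43 B=56 C=31 D=16 E=47] avail[A=43 B=56 C=30 D=16 E=47] open={R4}
Step 12: reserve R7 A 9 -> on_hand[A=43 B=56 C=31 D=16 E=47] avail[A=34 B=56 C=30 D=16 E=47] open={R4,R7}
Step 13: reserve R8 C 9 -> on_hand[A=43 B=56 C=31 D=16 E=47] avail[A=34 B=56 C=21 D=16 E=47] open={R4,R7,R8}
Step 14: reserve R9 A 5 -> on_hand[A=43 B=56 C=31 D=16 E=47] avail[A=29 B=56 C=21 D=16 E=47] open={R4,R7,R8,R9}
Step 15: commit R7 -> on_hand[A=34 B=56 C=31 D=16 E=47] avail[A=29 B=56 C=21 D=16 E=47] open={R4,R8,R9}
Step 16: reserve R10 E 2 -> on_hand[A=34 B=56 C=31 D=16 E=47] avail[A=29 B=56 C=21 D=16 E=45] open={R10,R4,R8,R9}
Step 17: reserve R11 E 2 -> on_hand[A=34 B=56 C=31 D=16 E=47] avail[A=29 B=56 C=21 D=16 E=43] open={R10,R11,R4,R8,R9}
Step 18: reserve R12 B 6 -> on_hand[A=34 B=56 C=31 D=16 E=47] avail[A=29 B=50 C=21 D=16 E=43] open={R10,R11,R12,R4,R8,R9}
Final available[D] = 16

Answer: 16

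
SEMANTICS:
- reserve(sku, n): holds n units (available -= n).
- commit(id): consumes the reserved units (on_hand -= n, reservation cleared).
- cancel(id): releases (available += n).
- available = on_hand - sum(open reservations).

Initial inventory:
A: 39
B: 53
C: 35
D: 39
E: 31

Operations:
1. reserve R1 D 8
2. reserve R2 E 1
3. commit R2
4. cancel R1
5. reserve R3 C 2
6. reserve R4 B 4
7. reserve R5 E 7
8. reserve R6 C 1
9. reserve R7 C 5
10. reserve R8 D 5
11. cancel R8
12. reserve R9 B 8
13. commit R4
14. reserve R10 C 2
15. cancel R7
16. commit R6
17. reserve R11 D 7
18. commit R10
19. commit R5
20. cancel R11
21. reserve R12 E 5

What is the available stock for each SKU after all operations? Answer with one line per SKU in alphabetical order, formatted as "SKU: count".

Step 1: reserve R1 D 8 -> on_hand[A=39 B=53 C=35 D=39 E=31] avail[A=39 B=53 C=35 D=31 E=31] open={R1}
Step 2: reserve R2 E 1 -> on_hand[A=39 B=53 C=35 D=39 E=31] avail[A=39 B=53 C=35 D=31 E=30] open={R1,R2}
Step 3: commit R2 -> on_hand[A=39 B=53 C=35 D=39 E=30] avail[A=39 B=53 C=35 D=31 E=30] open={R1}
Step 4: cancel R1 -> on_hand[A=39 B=53 C=35 D=39 E=30] avail[A=39 B=53 C=35 D=39 E=30] open={}
Step 5: reserve R3 C 2 -> on_hand[A=39 B=53 C=35 D=39 E=30] avail[A=39 B=53 C=33 D=39 E=30] open={R3}
Step 6: reserve R4 B 4 -> on_hand[A=39 B=53 C=35 D=39 E=30] avail[A=39 B=49 C=33 D=39 E=30] open={R3,R4}
Step 7: reserve R5 E 7 -> on_hand[A=39 B=53 C=35 D=39 E=30] avail[A=39 B=49 C=33 D=39 E=23] open={R3,R4,R5}
Step 8: reserve R6 C 1 -> on_hand[A=39 B=53 C=35 D=39 E=30] avail[A=39 B=49 C=32 D=39 E=23] open={R3,R4,R5,R6}
Step 9: reserve R7 C 5 -> on_hand[A=39 B=53 C=35 D=39 E=30] avail[A=39 B=49 C=27 D=39 E=23] open={R3,R4,R5,R6,R7}
Step 10: reserve R8 D 5 -> on_hand[A=39 B=53 C=35 D=39 E=30] avail[A=39 B=49 C=27 D=34 E=23] open={R3,R4,R5,R6,R7,R8}
Step 11: cancel R8 -> on_hand[A=39 B=53 C=35 D=39 E=30] avail[A=39 B=49 C=27 D=39 E=23] open={R3,R4,R5,R6,R7}
Step 12: reserve R9 B 8 -> on_hand[A=39 B=53 C=35 D=39 E=30] avail[A=39 B=41 C=27 D=39 E=23] open={R3,R4,R5,R6,R7,R9}
Step 13: commit R4 -> on_hand[A=39 B=49 C=35 D=39 E=30] avail[A=39 B=41 C=27 D=39 E=23] open={R3,R5,R6,R7,R9}
Step 14: reserve R10 C 2 -> on_hand[A=39 B=49 C=35 D=39 E=30] avail[A=39 B=41 C=25 D=39 E=23] open={R10,R3,R5,R6,R7,R9}
Step 15: cancel R7 -> on_hand[A=39 B=49 C=35 D=39 E=30] avail[A=39 B=41 C=30 D=39 E=23] open={R10,R3,R5,R6,R9}
Step 16: commit R6 -> on_hand[A=39 B=49 C=34 D=39 E=30] avail[A=39 B=41 C=30 D=39 E=23] open={R10,R3,R5,R9}
Step 17: reserve R11 D 7 -> on_hand[A=39 B=49 C=34 D=39 E=30] avail[A=39 B=41 C=30 D=32 E=23] open={R10,R11,R3,R5,R9}
Step 18: commit R10 -> on_hand[A=39 B=49 C=32 D=39 E=30] avail[A=39 B=41 C=30 D=32 E=23] open={R11,R3,R5,R9}
Step 19: commit R5 -> on_hand[A=39 B=49 C=32 D=39 E=23] avail[A=39 B=41 C=30 D=32 E=23] open={R11,R3,R9}
Step 20: cancel R11 -> on_hand[A=39 B=49 C=32 D=39 E=23] avail[A=39 B=41 C=30 D=39 E=23] open={R3,R9}
Step 21: reserve R12 E 5 -> on_hand[A=39 B=49 C=32 D=39 E=23] avail[A=39 B=41 C=30 D=39 E=18] open={R12,R3,R9}

Answer: A: 39
B: 41
C: 30
D: 39
E: 18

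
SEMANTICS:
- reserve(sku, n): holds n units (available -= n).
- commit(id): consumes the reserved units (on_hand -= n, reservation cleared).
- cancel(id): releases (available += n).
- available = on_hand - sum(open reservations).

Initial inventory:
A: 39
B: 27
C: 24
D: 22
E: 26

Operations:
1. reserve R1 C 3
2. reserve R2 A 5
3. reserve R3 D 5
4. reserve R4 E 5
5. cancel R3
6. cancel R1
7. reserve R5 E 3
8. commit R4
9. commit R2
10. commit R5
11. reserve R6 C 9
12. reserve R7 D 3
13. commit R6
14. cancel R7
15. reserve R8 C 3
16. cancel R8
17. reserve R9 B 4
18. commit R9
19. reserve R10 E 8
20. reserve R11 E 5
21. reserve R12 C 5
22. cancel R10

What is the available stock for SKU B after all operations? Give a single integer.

Step 1: reserve R1 C 3 -> on_hand[A=39 B=27 C=24 D=22 E=26] avail[A=39 B=27 C=21 D=22 E=26] open={R1}
Step 2: reserve R2 A 5 -> on_hand[A=39 B=27 C=24 D=22 E=26] avail[A=34 B=27 C=21 D=22 E=26] open={R1,R2}
Step 3: reserve R3 D 5 -> on_hand[A=39 B=27 C=24 D=22 E=26] avail[A=34 B=27 C=21 D=17 E=26] open={R1,R2,R3}
Step 4: reserve R4 E 5 -> on_hand[A=39 B=27 C=24 D=22 E=26] avail[A=34 B=27 C=21 D=17 E=21] open={R1,R2,R3,R4}
Step 5: cancel R3 -> on_hand[A=39 B=27 C=24 D=22 E=26] avail[A=34 B=27 C=21 D=22 E=21] open={R1,R2,R4}
Step 6: cancel R1 -> on_hand[A=39 B=27 C=24 D=22 E=26] avail[A=34 B=27 C=24 D=22 E=21] open={R2,R4}
Step 7: reserve R5 E 3 -> on_hand[A=39 B=27 C=24 D=22 E=26] avail[A=34 B=27 C=24 D=22 E=18] open={R2,R4,R5}
Step 8: commit R4 -> on_hand[A=39 B=27 C=24 D=22 E=21] avail[A=34 B=27 C=24 D=22 E=18] open={R2,R5}
Step 9: commit R2 -> on_hand[A=34 B=27 C=24 D=22 E=21] avail[A=34 B=27 C=24 D=22 E=18] open={R5}
Step 10: commit R5 -> on_hand[A=34 B=27 C=24 D=22 E=18] avail[A=34 B=27 C=24 D=22 E=18] open={}
Step 11: reserve R6 C 9 -> on_hand[A=34 B=27 C=24 D=22 E=18] avail[A=34 B=27 C=15 D=22 E=18] open={R6}
Step 12: reserve R7 D 3 -> on_hand[A=34 B=27 C=24 D=22 E=18] avail[A=34 B=27 C=15 D=19 E=18] open={R6,R7}
Step 13: commit R6 -> on_hand[A=34 B=27 C=15 D=22 E=18] avail[A=34 B=27 C=15 D=19 E=18] open={R7}
Step 14: cancel R7 -> on_hand[A=34 B=27 C=15 D=22 E=18] avail[A=34 B=27 C=15 D=22 E=18] open={}
Step 15: reserve R8 C 3 -> on_hand[A=34 B=27 C=15 D=22 E=18] avail[A=34 B=27 C=12 D=22 E=18] open={R8}
Step 16: cancel R8 -> on_hand[A=34 B=27 C=15 D=22 E=18] avail[A=34 B=27 C=15 D=22 E=18] open={}
Step 17: reserve R9 B 4 -> on_hand[A=34 B=27 C=15 D=22 E=18] avail[A=34 B=23 C=15 D=22 E=18] open={R9}
Step 18: commit R9 -> on_hand[A=34 B=23 C=15 D=22 E=18] avail[A=34 B=23 C=15 D=22 E=18] open={}
Step 19: reserve R10 E 8 -> on_hand[A=34 B=23 C=15 D=22 E=18] avail[A=34 B=23 C=15 D=22 E=10] open={R10}
Step 20: reserve R11 E 5 -> on_hand[A=34 B=23 C=15 D=22 E=18] avail[A=34 B=23 C=15 D=22 E=5] open={R10,R11}
Step 21: reserve R12 C 5 -> on_hand[A=34 B=23 C=15 D=22 E=18] avail[A=34 B=23 C=10 D=22 E=5] open={R10,R11,R12}
Step 22: cancel R10 -> on_hand[A=34 B=23 C=15 D=22 E=18] avail[A=34 B=23 C=10 D=22 E=13] open={R11,R12}
Final available[B] = 23

Answer: 23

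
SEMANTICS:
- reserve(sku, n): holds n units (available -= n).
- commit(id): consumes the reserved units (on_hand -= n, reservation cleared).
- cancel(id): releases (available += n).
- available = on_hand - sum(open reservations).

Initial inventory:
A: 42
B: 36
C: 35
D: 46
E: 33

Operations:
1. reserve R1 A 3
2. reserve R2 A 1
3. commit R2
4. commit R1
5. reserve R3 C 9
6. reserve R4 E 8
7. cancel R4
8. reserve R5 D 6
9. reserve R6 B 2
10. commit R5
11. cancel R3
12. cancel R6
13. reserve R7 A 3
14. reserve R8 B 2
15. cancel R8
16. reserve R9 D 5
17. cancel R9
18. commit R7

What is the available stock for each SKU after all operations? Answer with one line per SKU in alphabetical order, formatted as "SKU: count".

Answer: A: 35
B: 36
C: 35
D: 40
E: 33

Derivation:
Step 1: reserve R1 A 3 -> on_hand[A=42 B=36 C=35 D=46 E=33] avail[A=39 B=36 C=35 D=46 E=33] open={R1}
Step 2: reserve R2 A 1 -> on_hand[A=42 B=36 C=35 D=46 E=33] avail[A=38 B=36 C=35 D=46 E=33] open={R1,R2}
Step 3: commit R2 -> on_hand[A=41 B=36 C=35 D=46 E=33] avail[A=38 B=36 C=35 D=46 E=33] open={R1}
Step 4: commit R1 -> on_hand[A=38 B=36 C=35 D=46 E=33] avail[A=38 B=36 C=35 D=46 E=33] open={}
Step 5: reserve R3 C 9 -> on_hand[A=38 B=36 C=35 D=46 E=33] avail[A=38 B=36 C=26 D=46 E=33] open={R3}
Step 6: reserve R4 E 8 -> on_hand[A=38 B=36 C=35 D=46 E=33] avail[A=38 B=36 C=26 D=46 E=25] open={R3,R4}
Step 7: cancel R4 -> on_hand[A=38 B=36 C=35 D=46 E=33] avail[A=38 B=36 C=26 D=46 E=33] open={R3}
Step 8: reserve R5 D 6 -> on_hand[A=38 B=36 C=35 D=46 E=33] avail[A=38 B=36 C=26 D=40 E=33] open={R3,R5}
Step 9: reserve R6 B 2 -> on_hand[A=38 B=36 C=35 D=46 E=33] avail[A=38 B=34 C=26 D=40 E=33] open={R3,R5,R6}
Step 10: commit R5 -> on_hand[A=38 B=36 C=35 D=40 E=33] avail[A=38 B=34 C=26 D=40 E=33] open={R3,R6}
Step 11: cancel R3 -> on_hand[A=38 B=36 C=35 D=40 E=33] avail[A=38 B=34 C=35 D=40 E=33] open={R6}
Step 12: cancel R6 -> on_hand[A=38 B=36 C=35 D=40 E=33] avail[A=38 B=36 C=35 D=40 E=33] open={}
Step 13: reserve R7 A 3 -> on_hand[A=38 B=36 C=35 D=40 E=33] avail[A=35 B=36 C=35 D=40 E=33] open={R7}
Step 14: reserve R8 B 2 -> on_hand[A=38 B=36 C=35 D=40 E=33] avail[A=35 B=34 C=35 D=40 E=33] open={R7,R8}
Step 15: cancel R8 -> on_hand[A=38 B=36 C=35 D=40 E=33] avail[A=35 B=36 C=35 D=40 E=33] open={R7}
Step 16: reserve R9 D 5 -> on_hand[A=38 B=36 C=35 D=40 E=33] avail[A=35 B=36 C=35 D=35 E=33] open={R7,R9}
Step 17: cancel R9 -> on_hand[A=38 B=36 C=35 D=40 E=33] avail[A=35 B=36 C=35 D=40 E=33] open={R7}
Step 18: commit R7 -> on_hand[A=35 B=36 C=35 D=40 E=33] avail[A=35 B=36 C=35 D=40 E=33] open={}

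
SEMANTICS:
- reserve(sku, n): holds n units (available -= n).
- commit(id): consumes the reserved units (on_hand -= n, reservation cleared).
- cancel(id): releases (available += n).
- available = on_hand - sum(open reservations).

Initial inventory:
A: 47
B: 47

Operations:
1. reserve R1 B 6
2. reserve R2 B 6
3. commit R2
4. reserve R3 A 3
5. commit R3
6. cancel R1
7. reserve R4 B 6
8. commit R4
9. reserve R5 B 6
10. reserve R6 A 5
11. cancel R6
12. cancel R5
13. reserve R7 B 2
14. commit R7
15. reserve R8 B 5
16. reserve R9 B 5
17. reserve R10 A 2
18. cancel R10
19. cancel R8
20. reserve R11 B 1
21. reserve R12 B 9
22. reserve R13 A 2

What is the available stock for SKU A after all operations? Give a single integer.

Step 1: reserve R1 B 6 -> on_hand[A=47 B=47] avail[A=47 B=41] open={R1}
Step 2: reserve R2 B 6 -> on_hand[A=47 B=47] avail[A=47 B=35] open={R1,R2}
Step 3: commit R2 -> on_hand[A=47 B=41] avail[A=47 B=35] open={R1}
Step 4: reserve R3 A 3 -> on_hand[A=47 B=41] avail[A=44 B=35] open={R1,R3}
Step 5: commit R3 -> on_hand[A=44 B=41] avail[A=44 B=35] open={R1}
Step 6: cancel R1 -> on_hand[A=44 B=41] avail[A=44 B=41] open={}
Step 7: reserve R4 B 6 -> on_hand[A=44 B=41] avail[A=44 B=35] open={R4}
Step 8: commit R4 -> on_hand[A=44 B=35] avail[A=44 B=35] open={}
Step 9: reserve R5 B 6 -> on_hand[A=44 B=35] avail[A=44 B=29] open={R5}
Step 10: reserve R6 A 5 -> on_hand[A=44 B=35] avail[A=39 B=29] open={R5,R6}
Step 11: cancel R6 -> on_hand[A=44 B=35] avail[A=44 B=29] open={R5}
Step 12: cancel R5 -> on_hand[A=44 B=35] avail[A=44 B=35] open={}
Step 13: reserve R7 B 2 -> on_hand[A=44 B=35] avail[A=44 B=33] open={R7}
Step 14: commit R7 -> on_hand[A=44 B=33] avail[A=44 B=33] open={}
Step 15: reserve R8 B 5 -> on_hand[A=44 B=33] avail[A=44 B=28] open={R8}
Step 16: reserve R9 B 5 -> on_hand[A=44 B=33] avail[A=44 B=23] open={R8,R9}
Step 17: reserve R10 A 2 -> on_hand[A=44 B=33] avail[A=42 B=23] open={R10,R8,R9}
Step 18: cancel R10 -> on_hand[A=44 B=33] avail[A=44 B=23] open={R8,R9}
Step 19: cancel R8 -> on_hand[A=44 B=33] avail[A=44 B=28] open={R9}
Step 20: reserve R11 B 1 -> on_hand[A=44 B=33] avail[A=44 B=27] open={R11,R9}
Step 21: reserve R12 B 9 -> on_hand[A=44 B=33] avail[A=44 B=18] open={R11,R12,R9}
Step 22: reserve R13 A 2 -> on_hand[A=44 B=33] avail[A=42 B=18] open={R11,R12,R13,R9}
Final available[A] = 42

Answer: 42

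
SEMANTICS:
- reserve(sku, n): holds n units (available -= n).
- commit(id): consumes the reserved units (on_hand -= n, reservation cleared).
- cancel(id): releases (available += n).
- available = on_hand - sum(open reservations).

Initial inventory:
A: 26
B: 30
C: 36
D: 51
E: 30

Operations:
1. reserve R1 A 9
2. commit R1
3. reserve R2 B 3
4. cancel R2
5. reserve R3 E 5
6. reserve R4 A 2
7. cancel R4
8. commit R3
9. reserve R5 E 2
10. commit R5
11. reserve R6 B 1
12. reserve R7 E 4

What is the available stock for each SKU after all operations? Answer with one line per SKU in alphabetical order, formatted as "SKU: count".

Answer: A: 17
B: 29
C: 36
D: 51
E: 19

Derivation:
Step 1: reserve R1 A 9 -> on_hand[A=26 B=30 C=36 D=51 E=30] avail[A=17 B=30 C=36 D=51 E=30] open={R1}
Step 2: commit R1 -> on_hand[A=17 B=30 C=36 D=51 E=30] avail[A=17 B=30 C=36 D=51 E=30] open={}
Step 3: reserve R2 B 3 -> on_hand[A=17 B=30 C=36 D=51 E=30] avail[A=17 B=27 C=36 D=51 E=30] open={R2}
Step 4: cancel R2 -> on_hand[A=17 B=30 C=36 D=51 E=30] avail[A=17 B=30 C=36 D=51 E=30] open={}
Step 5: reserve R3 E 5 -> on_hand[A=17 B=30 C=36 D=51 E=30] avail[A=17 B=30 C=36 D=51 E=25] open={R3}
Step 6: reserve R4 A 2 -> on_hand[A=17 B=30 C=36 D=51 E=30] avail[A=15 B=30 C=36 D=51 E=25] open={R3,R4}
Step 7: cancel R4 -> on_hand[A=17 B=30 C=36 D=51 E=30] avail[A=17 B=30 C=36 D=51 E=25] open={R3}
Step 8: commit R3 -> on_hand[A=17 B=30 C=36 D=51 E=25] avail[A=17 B=30 C=36 D=51 E=25] open={}
Step 9: reserve R5 E 2 -> on_hand[A=17 B=30 C=36 D=51 E=25] avail[A=17 B=30 C=36 D=51 E=23] open={R5}
Step 10: commit R5 -> on_hand[A=17 B=30 C=36 D=51 E=23] avail[A=17 B=30 C=36 D=51 E=23] open={}
Step 11: reserve R6 B 1 -> on_hand[A=17 B=30 C=36 D=51 E=23] avail[A=17 B=29 C=36 D=51 E=23] open={R6}
Step 12: reserve R7 E 4 -> on_hand[A=17 B=30 C=36 D=51 E=23] avail[A=17 B=29 C=36 D=51 E=19] open={R6,R7}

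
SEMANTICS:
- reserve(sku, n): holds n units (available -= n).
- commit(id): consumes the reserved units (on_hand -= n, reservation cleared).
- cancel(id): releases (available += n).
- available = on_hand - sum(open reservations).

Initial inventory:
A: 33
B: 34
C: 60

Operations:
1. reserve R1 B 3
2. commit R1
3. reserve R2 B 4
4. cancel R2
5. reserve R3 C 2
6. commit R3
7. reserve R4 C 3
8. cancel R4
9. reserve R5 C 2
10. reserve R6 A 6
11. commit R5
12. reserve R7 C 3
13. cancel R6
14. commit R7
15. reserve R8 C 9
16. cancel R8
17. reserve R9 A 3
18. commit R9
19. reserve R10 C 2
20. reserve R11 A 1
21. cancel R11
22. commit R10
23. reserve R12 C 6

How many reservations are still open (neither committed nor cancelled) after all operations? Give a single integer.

Step 1: reserve R1 B 3 -> on_hand[A=33 B=34 C=60] avail[A=33 B=31 C=60] open={R1}
Step 2: commit R1 -> on_hand[A=33 B=31 C=60] avail[A=33 B=31 C=60] open={}
Step 3: reserve R2 B 4 -> on_hand[A=33 B=31 C=60] avail[A=33 B=27 C=60] open={R2}
Step 4: cancel R2 -> on_hand[A=33 B=31 C=60] avail[A=33 B=31 C=60] open={}
Step 5: reserve R3 C 2 -> on_hand[A=33 B=31 C=60] avail[A=33 B=31 C=58] open={R3}
Step 6: commit R3 -> on_hand[A=33 B=31 C=58] avail[A=33 B=31 C=58] open={}
Step 7: reserve R4 C 3 -> on_hand[A=33 B=31 C=58] avail[A=33 B=31 C=55] open={R4}
Step 8: cancel R4 -> on_hand[A=33 B=31 C=58] avail[A=33 B=31 C=58] open={}
Step 9: reserve R5 C 2 -> on_hand[A=33 B=31 C=58] avail[A=33 B=31 C=56] open={R5}
Step 10: reserve R6 A 6 -> on_hand[A=33 B=31 C=58] avail[A=27 B=31 C=56] open={R5,R6}
Step 11: commit R5 -> on_hand[A=33 B=31 C=56] avail[A=27 B=31 C=56] open={R6}
Step 12: reserve R7 C 3 -> on_hand[A=33 B=31 C=56] avail[A=27 B=31 C=53] open={R6,R7}
Step 13: cancel R6 -> on_hand[A=33 B=31 C=56] avail[A=33 B=31 C=53] open={R7}
Step 14: commit R7 -> on_hand[A=33 B=31 C=53] avail[A=33 B=31 C=53] open={}
Step 15: reserve R8 C 9 -> on_hand[A=33 B=31 C=53] avail[A=33 B=31 C=44] open={R8}
Step 16: cancel R8 -> on_hand[A=33 B=31 C=53] avail[A=33 B=31 C=53] open={}
Step 17: reserve R9 A 3 -> on_hand[A=33 B=31 C=53] avail[A=30 B=31 C=53] open={R9}
Step 18: commit R9 -> on_hand[A=30 B=31 C=53] avail[A=30 B=31 C=53] open={}
Step 19: reserve R10 C 2 -> on_hand[A=30 B=31 C=53] avail[A=30 B=31 C=51] open={R10}
Step 20: reserve R11 A 1 -> on_hand[A=30 B=31 C=53] avail[A=29 B=31 C=51] open={R10,R11}
Step 21: cancel R11 -> on_hand[A=30 B=31 C=53] avail[A=30 B=31 C=51] open={R10}
Step 22: commit R10 -> on_hand[A=30 B=31 C=51] avail[A=30 B=31 C=51] open={}
Step 23: reserve R12 C 6 -> on_hand[A=30 B=31 C=51] avail[A=30 B=31 C=45] open={R12}
Open reservations: ['R12'] -> 1

Answer: 1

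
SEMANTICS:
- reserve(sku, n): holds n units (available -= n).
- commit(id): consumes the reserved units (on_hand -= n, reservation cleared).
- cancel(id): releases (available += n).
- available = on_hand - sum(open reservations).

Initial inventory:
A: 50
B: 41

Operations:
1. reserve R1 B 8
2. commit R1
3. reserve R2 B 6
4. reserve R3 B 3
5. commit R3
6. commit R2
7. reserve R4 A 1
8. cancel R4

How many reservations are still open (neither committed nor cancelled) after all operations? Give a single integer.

Answer: 0

Derivation:
Step 1: reserve R1 B 8 -> on_hand[A=50 B=41] avail[A=50 B=33] open={R1}
Step 2: commit R1 -> on_hand[A=50 B=33] avail[A=50 B=33] open={}
Step 3: reserve R2 B 6 -> on_hand[A=50 B=33] avail[A=50 B=27] open={R2}
Step 4: reserve R3 B 3 -> on_hand[A=50 B=33] avail[A=50 B=24] open={R2,R3}
Step 5: commit R3 -> on_hand[A=50 B=30] avail[A=50 B=24] open={R2}
Step 6: commit R2 -> on_hand[A=50 B=24] avail[A=50 B=24] open={}
Step 7: reserve R4 A 1 -> on_hand[A=50 B=24] avail[A=49 B=24] open={R4}
Step 8: cancel R4 -> on_hand[A=50 B=24] avail[A=50 B=24] open={}
Open reservations: [] -> 0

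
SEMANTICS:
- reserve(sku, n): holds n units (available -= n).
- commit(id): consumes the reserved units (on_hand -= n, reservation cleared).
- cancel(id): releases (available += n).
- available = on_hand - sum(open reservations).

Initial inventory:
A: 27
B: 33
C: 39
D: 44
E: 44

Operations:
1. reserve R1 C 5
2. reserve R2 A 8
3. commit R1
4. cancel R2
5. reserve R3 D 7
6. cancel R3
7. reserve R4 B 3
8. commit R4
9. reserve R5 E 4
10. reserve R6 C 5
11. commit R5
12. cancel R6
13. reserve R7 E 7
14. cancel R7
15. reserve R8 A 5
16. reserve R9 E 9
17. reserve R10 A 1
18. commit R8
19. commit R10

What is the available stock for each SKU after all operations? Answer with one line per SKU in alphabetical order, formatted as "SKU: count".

Step 1: reserve R1 C 5 -> on_hand[A=27 B=33 C=39 D=44 E=44] avail[A=27 B=33 C=34 D=44 E=44] open={R1}
Step 2: reserve R2 A 8 -> on_hand[A=27 B=33 C=39 D=44 E=44] avail[A=19 B=33 C=34 D=44 E=44] open={R1,R2}
Step 3: commit R1 -> on_hand[A=27 B=33 C=34 D=44 E=44] avail[A=19 B=33 C=34 D=44 E=44] open={R2}
Step 4: cancel R2 -> on_hand[A=27 B=33 C=34 D=44 E=44] avail[A=27 B=33 C=34 D=44 E=44] open={}
Step 5: reserve R3 D 7 -> on_hand[A=27 B=33 C=34 D=44 E=44] avail[A=27 B=33 C=34 D=37 E=44] open={R3}
Step 6: cancel R3 -> on_hand[A=27 B=33 C=34 D=44 E=44] avail[A=27 B=33 C=34 D=44 E=44] open={}
Step 7: reserve R4 B 3 -> on_hand[A=27 B=33 C=34 D=44 E=44] avail[A=27 B=30 C=34 D=44 E=44] open={R4}
Step 8: commit R4 -> on_hand[A=27 B=30 C=34 D=44 E=44] avail[A=27 B=30 C=34 D=44 E=44] open={}
Step 9: reserve R5 E 4 -> on_hand[A=27 B=30 C=34 D=44 E=44] avail[A=27 B=30 C=34 D=44 E=40] open={R5}
Step 10: reserve R6 C 5 -> on_hand[A=27 B=30 C=34 D=44 E=44] avail[A=27 B=30 C=29 D=44 E=40] open={R5,R6}
Step 11: commit R5 -> on_hand[A=27 B=30 C=34 D=44 E=40] avail[A=27 B=30 C=29 D=44 E=40] open={R6}
Step 12: cancel R6 -> on_hand[A=27 B=30 C=34 D=44 E=40] avail[A=27 B=30 C=34 D=44 E=40] open={}
Step 13: reserve R7 E 7 -> on_hand[A=27 B=30 C=34 D=44 E=40] avail[A=27 B=30 C=34 D=44 E=33] open={R7}
Step 14: cancel R7 -> on_hand[A=27 B=30 C=34 D=44 E=40] avail[A=27 B=30 C=34 D=44 E=40] open={}
Step 15: reserve R8 A 5 -> on_hand[A=27 B=30 C=34 D=44 E=40] avail[A=22 B=30 C=34 D=44 E=40] open={R8}
Step 16: reserve R9 E 9 -> on_hand[A=27 B=30 C=34 D=44 E=40] avail[A=22 B=30 C=34 D=44 E=31] open={R8,R9}
Step 17: reserve R10 A 1 -> on_hand[A=27 B=30 C=34 D=44 E=40] avail[A=21 B=30 C=34 D=44 E=31] open={R10,R8,R9}
Step 18: commit R8 -> on_hand[A=22 B=30 C=34 D=44 E=40] avail[A=21 B=30 C=34 D=44 E=31] open={R10,R9}
Step 19: commit R10 -> on_hand[A=21 B=30 C=34 D=44 E=40] avail[A=21 B=30 C=34 D=44 E=31] open={R9}

Answer: A: 21
B: 30
C: 34
D: 44
E: 31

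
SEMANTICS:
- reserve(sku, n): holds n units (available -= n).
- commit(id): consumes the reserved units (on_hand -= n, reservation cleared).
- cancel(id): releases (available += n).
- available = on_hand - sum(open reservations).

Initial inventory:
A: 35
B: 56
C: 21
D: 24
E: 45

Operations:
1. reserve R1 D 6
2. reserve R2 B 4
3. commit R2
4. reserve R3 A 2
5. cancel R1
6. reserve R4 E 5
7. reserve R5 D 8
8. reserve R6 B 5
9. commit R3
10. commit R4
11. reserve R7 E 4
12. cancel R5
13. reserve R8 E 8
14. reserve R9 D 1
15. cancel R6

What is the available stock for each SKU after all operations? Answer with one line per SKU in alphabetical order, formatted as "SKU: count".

Step 1: reserve R1 D 6 -> on_hand[A=35 B=56 C=21 D=24 E=45] avail[A=35 B=56 C=21 D=18 E=45] open={R1}
Step 2: reserve R2 B 4 -> on_hand[A=35 B=56 C=21 D=24 E=45] avail[A=35 B=52 C=21 D=18 E=45] open={R1,R2}
Step 3: commit R2 -> on_hand[A=35 B=52 C=21 D=24 E=45] avail[A=35 B=52 C=21 D=18 E=45] open={R1}
Step 4: reserve R3 A 2 -> on_hand[A=35 B=52 C=21 D=24 E=45] avail[A=33 B=52 C=21 D=18 E=45] open={R1,R3}
Step 5: cancel R1 -> on_hand[A=35 B=52 C=21 D=24 E=45] avail[A=33 B=52 C=21 D=24 E=45] open={R3}
Step 6: reserve R4 E 5 -> on_hand[A=35 B=52 C=21 D=24 E=45] avail[A=33 B=52 C=21 D=24 E=40] open={R3,R4}
Step 7: reserve R5 D 8 -> on_hand[A=35 B=52 C=21 D=24 E=45] avail[A=33 B=52 C=21 D=16 E=40] open={R3,R4,R5}
Step 8: reserve R6 B 5 -> on_hand[A=35 B=52 C=21 D=24 E=45] avail[A=33 B=47 C=21 D=16 E=40] open={R3,R4,R5,R6}
Step 9: commit R3 -> on_hand[A=33 B=52 C=21 D=24 E=45] avail[A=33 B=47 C=21 D=16 E=40] open={R4,R5,R6}
Step 10: commit R4 -> on_hand[A=33 B=52 C=21 D=24 E=40] avail[A=33 B=47 C=21 D=16 E=40] open={R5,R6}
Step 11: reserve R7 E 4 -> on_hand[A=33 B=52 C=21 D=24 E=40] avail[A=33 B=47 C=21 D=16 E=36] open={R5,R6,R7}
Step 12: cancel R5 -> on_hand[A=33 B=52 C=21 D=24 E=40] avail[A=33 B=47 C=21 D=24 E=36] open={R6,R7}
Step 13: reserve R8 E 8 -> on_hand[A=33 B=52 C=21 D=24 E=40] avail[A=33 B=47 C=21 D=24 E=28] open={R6,R7,R8}
Step 14: reserve R9 D 1 -> on_hand[A=33 B=52 C=21 D=24 E=40] avail[A=33 B=47 C=21 D=23 E=28] open={R6,R7,R8,R9}
Step 15: cancel R6 -> on_hand[A=33 B=52 C=21 D=24 E=40] avail[A=33 B=52 C=21 D=23 E=28] open={R7,R8,R9}

Answer: A: 33
B: 52
C: 21
D: 23
E: 28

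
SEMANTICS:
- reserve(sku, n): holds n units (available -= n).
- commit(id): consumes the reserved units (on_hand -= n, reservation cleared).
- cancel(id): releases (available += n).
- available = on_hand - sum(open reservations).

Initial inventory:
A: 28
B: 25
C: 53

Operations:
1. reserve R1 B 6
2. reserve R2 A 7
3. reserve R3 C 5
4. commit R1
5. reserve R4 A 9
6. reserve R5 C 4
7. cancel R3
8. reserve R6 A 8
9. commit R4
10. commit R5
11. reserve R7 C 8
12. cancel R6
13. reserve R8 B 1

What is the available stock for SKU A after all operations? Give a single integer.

Answer: 12

Derivation:
Step 1: reserve R1 B 6 -> on_hand[A=28 B=25 C=53] avail[A=28 B=19 C=53] open={R1}
Step 2: reserve R2 A 7 -> on_hand[A=28 B=25 C=53] avail[A=21 B=19 C=53] open={R1,R2}
Step 3: reserve R3 C 5 -> on_hand[A=28 B=25 C=53] avail[A=21 B=19 C=48] open={R1,R2,R3}
Step 4: commit R1 -> on_hand[A=28 B=19 C=53] avail[A=21 B=19 C=48] open={R2,R3}
Step 5: reserve R4 A 9 -> on_hand[A=28 B=19 C=53] avail[A=12 B=19 C=48] open={R2,R3,R4}
Step 6: reserve R5 C 4 -> on_hand[A=28 B=19 C=53] avail[A=12 B=19 C=44] open={R2,R3,R4,R5}
Step 7: cancel R3 -> on_hand[A=28 B=19 C=53] avail[A=12 B=19 C=49] open={R2,R4,R5}
Step 8: reserve R6 A 8 -> on_hand[A=28 B=19 C=53] avail[A=4 B=19 C=49] open={R2,R4,R5,R6}
Step 9: commit R4 -> on_hand[A=19 B=19 C=53] avail[A=4 B=19 C=49] open={R2,R5,R6}
Step 10: commit R5 -> on_hand[A=19 B=19 C=49] avail[A=4 B=19 C=49] open={R2,R6}
Step 11: reserve R7 C 8 -> on_hand[A=19 B=19 C=49] avail[A=4 B=19 C=41] open={R2,R6,R7}
Step 12: cancel R6 -> on_hand[A=19 B=19 C=49] avail[A=12 B=19 C=41] open={R2,R7}
Step 13: reserve R8 B 1 -> on_hand[A=19 B=19 C=49] avail[A=12 B=18 C=41] open={R2,R7,R8}
Final available[A] = 12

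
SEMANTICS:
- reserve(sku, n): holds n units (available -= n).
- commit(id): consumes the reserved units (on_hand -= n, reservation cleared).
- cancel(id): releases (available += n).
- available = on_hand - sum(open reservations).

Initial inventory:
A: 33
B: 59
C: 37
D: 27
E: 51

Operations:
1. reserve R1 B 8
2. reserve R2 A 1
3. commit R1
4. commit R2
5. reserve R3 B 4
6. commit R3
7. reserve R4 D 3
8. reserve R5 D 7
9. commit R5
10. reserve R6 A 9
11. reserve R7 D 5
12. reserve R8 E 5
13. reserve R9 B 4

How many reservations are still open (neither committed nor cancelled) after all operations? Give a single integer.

Step 1: reserve R1 B 8 -> on_hand[A=33 B=59 C=37 D=27 E=51] avail[A=33 B=51 C=37 D=27 E=51] open={R1}
Step 2: reserve R2 A 1 -> on_hand[A=33 B=59 C=37 D=27 E=51] avail[A=32 B=51 C=37 D=27 E=51] open={R1,R2}
Step 3: commit R1 -> on_hand[A=33 B=51 C=37 D=27 E=51] avail[A=32 B=51 C=37 D=27 E=51] open={R2}
Step 4: commit R2 -> on_hand[A=32 B=51 C=37 D=27 E=51] avail[A=32 B=51 C=37 D=27 E=51] open={}
Step 5: reserve R3 B 4 -> on_hand[A=32 B=51 C=37 D=27 E=51] avail[A=32 B=47 C=37 D=27 E=51] open={R3}
Step 6: commit R3 -> on_hand[A=32 B=47 C=37 D=27 E=51] avail[A=32 B=47 C=37 D=27 E=51] open={}
Step 7: reserve R4 D 3 -> on_hand[A=32 B=47 C=37 D=27 E=51] avail[A=32 B=47 C=37 D=24 E=51] open={R4}
Step 8: reserve R5 D 7 -> on_hand[A=32 B=47 C=37 D=27 E=51] avail[A=32 B=47 C=37 D=17 E=51] open={R4,R5}
Step 9: commit R5 -> on_hand[A=32 B=47 C=37 D=20 E=51] avail[A=32 B=47 C=37 D=17 E=51] open={R4}
Step 10: reserve R6 A 9 -> on_hand[A=32 B=47 C=37 D=20 E=51] avail[A=23 B=47 C=37 D=17 E=51] open={R4,R6}
Step 11: reserve R7 D 5 -> on_hand[A=32 B=47 C=37 D=20 E=51] avail[A=23 B=47 C=37 D=12 E=51] open={R4,R6,R7}
Step 12: reserve R8 E 5 -> on_hand[A=32 B=47 C=37 D=20 E=51] avail[A=23 B=47 C=37 D=12 E=46] open={R4,R6,R7,R8}
Step 13: reserve R9 B 4 -> on_hand[A=32 B=47 C=37 D=20 E=51] avail[A=23 B=43 C=37 D=12 E=46] open={R4,R6,R7,R8,R9}
Open reservations: ['R4', 'R6', 'R7', 'R8', 'R9'] -> 5

Answer: 5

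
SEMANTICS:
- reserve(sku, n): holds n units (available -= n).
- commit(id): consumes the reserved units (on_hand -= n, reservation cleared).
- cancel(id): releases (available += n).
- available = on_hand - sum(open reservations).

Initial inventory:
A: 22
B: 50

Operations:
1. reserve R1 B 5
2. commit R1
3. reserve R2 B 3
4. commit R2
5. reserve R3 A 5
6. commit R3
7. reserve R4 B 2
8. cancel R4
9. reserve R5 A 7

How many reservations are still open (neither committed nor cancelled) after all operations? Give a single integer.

Answer: 1

Derivation:
Step 1: reserve R1 B 5 -> on_hand[A=22 B=50] avail[A=22 B=45] open={R1}
Step 2: commit R1 -> on_hand[A=22 B=45] avail[A=22 B=45] open={}
Step 3: reserve R2 B 3 -> on_hand[A=22 B=45] avail[A=22 B=42] open={R2}
Step 4: commit R2 -> on_hand[A=22 B=42] avail[A=22 B=42] open={}
Step 5: reserve R3 A 5 -> on_hand[A=22 B=42] avail[A=17 B=42] open={R3}
Step 6: commit R3 -> on_hand[A=17 B=42] avail[A=17 B=42] open={}
Step 7: reserve R4 B 2 -> on_hand[A=17 B=42] avail[A=17 B=40] open={R4}
Step 8: cancel R4 -> on_hand[A=17 B=42] avail[A=17 B=42] open={}
Step 9: reserve R5 A 7 -> on_hand[A=17 B=42] avail[A=10 B=42] open={R5}
Open reservations: ['R5'] -> 1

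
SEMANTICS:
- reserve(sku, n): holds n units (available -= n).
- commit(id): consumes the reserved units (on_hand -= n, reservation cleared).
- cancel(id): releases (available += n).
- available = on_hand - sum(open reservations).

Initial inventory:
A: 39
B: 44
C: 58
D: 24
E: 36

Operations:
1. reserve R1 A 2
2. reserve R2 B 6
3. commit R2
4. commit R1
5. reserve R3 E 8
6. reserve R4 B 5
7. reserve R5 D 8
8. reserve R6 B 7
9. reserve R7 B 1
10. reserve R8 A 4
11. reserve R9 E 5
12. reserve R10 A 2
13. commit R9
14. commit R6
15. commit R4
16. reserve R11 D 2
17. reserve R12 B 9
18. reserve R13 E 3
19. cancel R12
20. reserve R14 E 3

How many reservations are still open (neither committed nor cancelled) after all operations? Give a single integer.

Step 1: reserve R1 A 2 -> on_hand[A=39 B=44 C=58 D=24 E=36] avail[A=37 B=44 C=58 D=24 E=36] open={R1}
Step 2: reserve R2 B 6 -> on_hand[A=39 B=44 C=58 D=24 E=36] avail[A=37 B=38 C=58 D=24 E=36] open={R1,R2}
Step 3: commit R2 -> on_hand[A=39 B=38 C=58 D=24 E=36] avail[A=37 B=38 C=58 D=24 E=36] open={R1}
Step 4: commit R1 -> on_hand[A=37 B=38 C=58 D=24 E=36] avail[A=37 B=38 C=58 D=24 E=36] open={}
Step 5: reserve R3 E 8 -> on_hand[A=37 B=38 C=58 D=24 E=36] avail[A=37 B=38 C=58 D=24 E=28] open={R3}
Step 6: reserve R4 B 5 -> on_hand[A=37 B=38 C=58 D=24 E=36] avail[A=37 B=33 C=58 D=24 E=28] open={R3,R4}
Step 7: reserve R5 D 8 -> on_hand[A=37 B=38 C=58 D=24 E=36] avail[A=37 B=33 C=58 D=16 E=28] open={R3,R4,R5}
Step 8: reserve R6 B 7 -> on_hand[A=37 B=38 C=58 D=24 E=36] avail[A=37 B=26 C=58 D=16 E=28] open={R3,R4,R5,R6}
Step 9: reserve R7 B 1 -> on_hand[A=37 B=38 C=58 D=24 E=36] avail[A=37 B=25 C=58 D=16 E=28] open={R3,R4,R5,R6,R7}
Step 10: reserve R8 A 4 -> on_hand[A=37 B=38 C=58 D=24 E=36] avail[A=33 B=25 C=58 D=16 E=28] open={R3,R4,R5,R6,R7,R8}
Step 11: reserve R9 E 5 -> on_hand[A=37 B=38 C=58 D=24 E=36] avail[A=33 B=25 C=58 D=16 E=23] open={R3,R4,R5,R6,R7,R8,R9}
Step 12: reserve R10 A 2 -> on_hand[A=37 B=38 C=58 D=24 E=36] avail[A=31 B=25 C=58 D=16 E=23] open={R10,R3,R4,R5,R6,R7,R8,R9}
Step 13: commit R9 -> on_hand[A=37 B=38 C=58 D=24 E=31] avail[A=31 B=25 C=58 D=16 E=23] open={R10,R3,R4,R5,R6,R7,R8}
Step 14: commit R6 -> on_hand[A=37 B=31 C=58 D=24 E=31] avail[A=31 B=25 C=58 D=16 E=23] open={R10,R3,R4,R5,R7,R8}
Step 15: commit R4 -> on_hand[A=37 B=26 C=58 D=24 E=31] avail[A=31 B=25 C=58 D=16 E=23] open={R10,R3,R5,R7,R8}
Step 16: reserve R11 D 2 -> on_hand[A=37 B=26 C=58 D=24 E=31] avail[A=31 B=25 C=58 D=14 E=23] open={R10,R11,R3,R5,R7,R8}
Step 17: reserve R12 B 9 -> on_hand[A=37 B=26 C=58 D=24 E=31] avail[A=31 B=16 C=58 D=14 E=23] open={R10,R11,R12,R3,R5,R7,R8}
Step 18: reserve R13 E 3 -> on_hand[A=37 B=26 C=58 D=24 E=31] avail[A=31 B=16 C=58 D=14 E=20] open={R10,R11,R12,R13,R3,R5,R7,R8}
Step 19: cancel R12 -> on_hand[A=37 B=26 C=58 D=24 E=31] avail[A=31 B=25 C=58 D=14 E=20] open={R10,R11,R13,R3,R5,R7,R8}
Step 20: reserve R14 E 3 -> on_hand[A=37 B=26 C=58 D=24 E=31] avail[A=31 B=25 C=58 D=14 E=17] open={R10,R11,R13,R14,R3,R5,R7,R8}
Open reservations: ['R10', 'R11', 'R13', 'R14', 'R3', 'R5', 'R7', 'R8'] -> 8

Answer: 8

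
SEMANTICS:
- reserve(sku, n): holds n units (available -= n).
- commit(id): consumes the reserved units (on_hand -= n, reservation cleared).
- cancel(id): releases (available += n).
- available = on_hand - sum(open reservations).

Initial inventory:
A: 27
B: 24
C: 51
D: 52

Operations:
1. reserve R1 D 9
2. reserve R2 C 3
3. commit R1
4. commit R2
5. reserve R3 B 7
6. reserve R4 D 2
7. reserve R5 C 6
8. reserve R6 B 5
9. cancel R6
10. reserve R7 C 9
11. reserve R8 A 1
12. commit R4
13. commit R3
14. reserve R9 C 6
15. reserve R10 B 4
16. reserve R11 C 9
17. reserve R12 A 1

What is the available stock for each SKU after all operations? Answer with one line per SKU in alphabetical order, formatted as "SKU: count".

Step 1: reserve R1 D 9 -> on_hand[A=27 B=24 C=51 D=52] avail[A=27 B=24 C=51 D=43] open={R1}
Step 2: reserve R2 C 3 -> on_hand[A=27 B=24 C=51 D=52] avail[A=27 B=24 C=48 D=43] open={R1,R2}
Step 3: commit R1 -> on_hand[A=27 B=24 C=51 D=43] avail[A=27 B=24 C=48 D=43] open={R2}
Step 4: commit R2 -> on_hand[A=27 B=24 C=48 D=43] avail[A=27 B=24 C=48 D=43] open={}
Step 5: reserve R3 B 7 -> on_hand[A=27 B=24 C=48 D=43] avail[A=27 B=17 C=48 D=43] open={R3}
Step 6: reserve R4 D 2 -> on_hand[A=27 B=24 C=48 D=43] avail[A=27 B=17 C=48 D=41] open={R3,R4}
Step 7: reserve R5 C 6 -> on_hand[A=27 B=24 C=48 D=43] avail[A=27 B=17 C=42 D=41] open={R3,R4,R5}
Step 8: reserve R6 B 5 -> on_hand[A=27 B=24 C=48 D=43] avail[A=27 B=12 C=42 D=41] open={R3,R4,R5,R6}
Step 9: cancel R6 -> on_hand[A=27 B=24 C=48 D=43] avail[A=27 B=17 C=42 D=41] open={R3,R4,R5}
Step 10: reserve R7 C 9 -> on_hand[A=27 B=24 C=48 D=43] avail[A=27 B=17 C=33 D=41] open={R3,R4,R5,R7}
Step 11: reserve R8 A 1 -> on_hand[A=27 B=24 C=48 D=43] avail[A=26 B=17 C=33 D=41] open={R3,R4,R5,R7,R8}
Step 12: commit R4 -> on_hand[A=27 B=24 C=48 D=41] avail[A=26 B=17 C=33 D=41] open={R3,R5,R7,R8}
Step 13: commit R3 -> on_hand[A=27 B=17 C=48 D=41] avail[A=26 B=17 C=33 D=41] open={R5,R7,R8}
Step 14: reserve R9 C 6 -> on_hand[A=27 B=17 C=48 D=41] avail[A=26 B=17 C=27 D=41] open={R5,R7,R8,R9}
Step 15: reserve R10 B 4 -> on_hand[A=27 B=17 C=48 D=41] avail[A=26 B=13 C=27 D=41] open={R10,R5,R7,R8,R9}
Step 16: reserve R11 C 9 -> on_hand[A=27 B=17 C=48 D=41] avail[A=26 B=13 C=18 D=41] open={R10,R11,R5,R7,R8,R9}
Step 17: reserve R12 A 1 -> on_hand[A=27 B=17 C=48 D=41] avail[A=25 B=13 C=18 D=41] open={R10,R11,R12,R5,R7,R8,R9}

Answer: A: 25
B: 13
C: 18
D: 41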